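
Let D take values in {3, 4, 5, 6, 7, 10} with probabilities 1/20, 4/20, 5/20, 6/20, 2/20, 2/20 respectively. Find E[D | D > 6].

17/2

P(D > 6) = 1/5.
Σ over the event: 7·1/10 + 10·1/10 = 17/10.
E[D | D > 6] = (17/10) / (1/5) = 17/2.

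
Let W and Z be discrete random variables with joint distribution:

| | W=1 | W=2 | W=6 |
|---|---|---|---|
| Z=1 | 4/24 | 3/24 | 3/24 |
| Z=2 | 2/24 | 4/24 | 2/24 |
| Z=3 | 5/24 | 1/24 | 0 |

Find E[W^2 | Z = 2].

45/4

P(Z = 2) = 1/3.
Σ W^2·P over the event = 1·(2/24) + 4·(4/24) + 36·(2/24) = 15/4.
E[W^2 | Z = 2] = (15/4) / (1/3) = 45/4.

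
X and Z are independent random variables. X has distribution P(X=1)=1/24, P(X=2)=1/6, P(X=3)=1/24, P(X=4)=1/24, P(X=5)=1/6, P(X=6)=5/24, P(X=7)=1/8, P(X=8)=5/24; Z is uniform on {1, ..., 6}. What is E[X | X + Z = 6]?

36/11

P(X + Z = 6) = 11/144.
Summing X·P(x,y) over outcomes with X + Z = 6 gives 1/4.
E[X | X + Z = 6] = (1/4) / (11/144) = 36/11.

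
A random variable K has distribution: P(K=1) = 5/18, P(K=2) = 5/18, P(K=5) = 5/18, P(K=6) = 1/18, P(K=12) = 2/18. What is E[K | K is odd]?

P(K is odd) = 5/9.
Σ over the event: 1·5/18 + 5·5/18 = 5/3.
E[K | K is odd] = (5/3) / (5/9) = 3.

3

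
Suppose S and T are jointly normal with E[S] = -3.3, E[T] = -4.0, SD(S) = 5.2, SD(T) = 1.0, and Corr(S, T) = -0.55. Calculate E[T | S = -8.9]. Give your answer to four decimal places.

E[T | S=x] = μ_T + ρ(σ_T/σ_S)(x − μ_S) for jointly normal variables.
E[T | S=-8.9] = -4.0 + (-0.55)·(1.0/5.2)·(-8.9 − (-3.3)) = -4.0 + (-0.10577)·(-5.6) = -3.4077.

-3.4077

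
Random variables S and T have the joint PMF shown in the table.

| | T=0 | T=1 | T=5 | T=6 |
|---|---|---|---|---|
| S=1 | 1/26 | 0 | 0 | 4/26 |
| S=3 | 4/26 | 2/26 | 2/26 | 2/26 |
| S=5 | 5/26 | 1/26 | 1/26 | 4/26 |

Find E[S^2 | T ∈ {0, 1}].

P(T ∈ {0, 1}) = 1/2.
Σ S^2·P over the event = 1·(1/26) + 9·(4/26) + 9·(2/26) + 25·(5/26) + 25·(1/26) = 205/26.
E[S^2 | T ∈ {0, 1}] = (205/26) / (1/2) = 205/13.

205/13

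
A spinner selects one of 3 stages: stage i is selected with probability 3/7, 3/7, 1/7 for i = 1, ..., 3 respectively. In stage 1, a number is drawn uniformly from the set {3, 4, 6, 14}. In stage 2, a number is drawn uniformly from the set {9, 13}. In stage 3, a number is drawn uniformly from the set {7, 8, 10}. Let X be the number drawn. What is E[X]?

739/84

E[X | stage 1] = (3+4+6+14)/4 = 27/4.
E[X | stage 2] = (9+13)/2 = 11.
E[X | stage 3] = (7+8+10)/3 = 25/3.
By the law of total expectation,
E[X] = (3/7)·(27/4) + (3/7)·(11) + (1/7)·(25/3) = 739/84.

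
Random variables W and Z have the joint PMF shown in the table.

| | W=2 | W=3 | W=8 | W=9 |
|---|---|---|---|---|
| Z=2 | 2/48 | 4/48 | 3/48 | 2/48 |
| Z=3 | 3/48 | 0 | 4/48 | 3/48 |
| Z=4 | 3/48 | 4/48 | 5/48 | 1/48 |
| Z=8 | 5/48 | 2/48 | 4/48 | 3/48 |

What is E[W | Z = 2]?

P(Z = 2) = 11/48.
Summing W·P(W=x,Z=y) over the conditioning event gives 29/24.
E[W | Z = 2] = (29/24) / (11/48) = 58/11.

58/11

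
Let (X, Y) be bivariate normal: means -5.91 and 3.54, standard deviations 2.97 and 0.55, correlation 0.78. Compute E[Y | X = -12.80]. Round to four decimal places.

The regression of Y on X has slope ρ·σ_Y/σ_X and passes through (μ_X, μ_Y).
E[Y | X=-12.80] = 3.54 + (0.78)·(0.55/2.97)·(-12.80 − (-5.91)) = 3.54 + (0.14444)·(-6.89) = 2.5448.

2.5448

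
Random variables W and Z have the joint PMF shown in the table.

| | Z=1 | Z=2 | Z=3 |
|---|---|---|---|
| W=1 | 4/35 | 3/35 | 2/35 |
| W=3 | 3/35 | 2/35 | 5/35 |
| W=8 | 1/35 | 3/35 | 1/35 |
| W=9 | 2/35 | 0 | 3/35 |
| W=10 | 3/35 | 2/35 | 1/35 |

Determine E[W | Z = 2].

P(Z = 2) = 2/7.
Σ W·P over the event = 1·(3/35) + 3·(2/35) + 8·(3/35) + 10·(2/35) = 53/35.
E[W | Z = 2] = (53/35) / (2/7) = 53/10.

53/10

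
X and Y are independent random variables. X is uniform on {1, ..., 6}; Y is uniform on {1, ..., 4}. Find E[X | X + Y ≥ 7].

5

Outcomes with X + Y ≥ 7: (3,4), (4,3), (4,4), (5,2), (5,3), (5,4), (6,1), (6,2), (6,3), (6,4), each with probability 1/24.
E[X | X + Y ≥ 7] = (3 + 4 + 4 + 5 + 5 + 5 + 6 + 6 + 6 + 6) / 10 = 5.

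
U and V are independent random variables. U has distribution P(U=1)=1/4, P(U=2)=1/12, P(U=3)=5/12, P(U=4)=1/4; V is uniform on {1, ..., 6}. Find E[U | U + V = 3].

5/4

P(U + V = 3) = 1/18.
Summing U·P(x,y) over outcomes with U + V = 3 gives 5/72.
E[U | U + V = 3] = (5/72) / (1/18) = 5/4.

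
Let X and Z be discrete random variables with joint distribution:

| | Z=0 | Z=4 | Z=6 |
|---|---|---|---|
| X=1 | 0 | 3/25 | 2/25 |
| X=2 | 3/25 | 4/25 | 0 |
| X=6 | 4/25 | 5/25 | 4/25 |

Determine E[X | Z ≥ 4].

P(Z ≥ 4) = 18/25.
Σ X·P over the event = 1·(3/25) + 1·(2/25) + 2·(4/25) + 6·(5/25) + 6·(4/25) = 67/25.
E[X | Z ≥ 4] = (67/25) / (18/25) = 67/18.

67/18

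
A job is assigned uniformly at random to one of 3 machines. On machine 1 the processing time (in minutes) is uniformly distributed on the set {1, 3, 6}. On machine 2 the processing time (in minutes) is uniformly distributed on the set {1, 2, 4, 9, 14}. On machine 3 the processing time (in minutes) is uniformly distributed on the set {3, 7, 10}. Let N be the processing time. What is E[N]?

E[N | machine 1] = (1+3+6)/3 = 10/3.
E[N | machine 2] = (1+2+4+9+14)/5 = 6.
E[N | machine 3] = (3+7+10)/3 = 20/3.
By the law of total expectation,
E[N] = (1/3)·(10/3) + (1/3)·(6) + (1/3)·(20/3) = 16/3.

16/3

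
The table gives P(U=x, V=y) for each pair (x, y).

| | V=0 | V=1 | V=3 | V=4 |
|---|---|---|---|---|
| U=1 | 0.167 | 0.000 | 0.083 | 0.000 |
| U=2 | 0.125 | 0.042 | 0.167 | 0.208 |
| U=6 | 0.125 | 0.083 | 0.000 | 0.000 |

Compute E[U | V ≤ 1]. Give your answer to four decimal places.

3.2269

P(V ≤ 1) = 0.542.
Summing U·P(U=x,V=y) over the conditioning event gives 1.749.
E[U | V ≤ 1] = (1.749) / (0.542) = 3.2269.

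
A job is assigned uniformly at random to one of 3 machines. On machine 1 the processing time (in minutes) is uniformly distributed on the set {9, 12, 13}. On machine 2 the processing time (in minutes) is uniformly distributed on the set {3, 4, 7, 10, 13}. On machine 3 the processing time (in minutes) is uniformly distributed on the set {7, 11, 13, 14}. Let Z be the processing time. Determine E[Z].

E[Z | machine 1] = (9+12+13)/3 = 34/3.
E[Z | machine 2] = (3+4+7+10+13)/5 = 37/5.
E[Z | machine 3] = (7+11+13+14)/4 = 45/4.
By the law of total expectation,
E[Z] = (1/3)·(34/3) + (1/3)·(37/5) + (1/3)·(45/4) = 1799/180.

1799/180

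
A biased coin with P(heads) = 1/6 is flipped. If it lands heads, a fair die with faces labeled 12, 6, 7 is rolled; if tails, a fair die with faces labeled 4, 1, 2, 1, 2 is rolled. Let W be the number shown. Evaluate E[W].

55/18

E[W | heads] = (12+6+7)/3 = 25/3.
E[W | tails] = (4+1+2+1+2)/5 = 2.
By the law of total expectation,
E[W] = (1/6)·(25/3) + (5/6)·(2) = 55/18.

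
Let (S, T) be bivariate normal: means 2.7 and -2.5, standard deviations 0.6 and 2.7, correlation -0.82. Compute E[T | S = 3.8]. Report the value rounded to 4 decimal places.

-6.5590

The regression of T on S has slope ρ·σ_T/σ_S and passes through (μ_S, μ_T).
E[T | S=3.8] = -2.5 + (-0.82)·(2.7/0.6)·(3.8 − (2.7)) = -2.5 + (-3.69)·(1.1) = -6.5590.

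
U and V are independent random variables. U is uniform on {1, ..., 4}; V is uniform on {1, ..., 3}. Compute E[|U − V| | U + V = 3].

1

P(U + V = 3) = 1/6.
Summing |U−V|·P(x,y) over outcomes with U + V = 3 gives 1/6.
E[|U − V| | U + V = 3] = (1/6) / (1/6) = 1.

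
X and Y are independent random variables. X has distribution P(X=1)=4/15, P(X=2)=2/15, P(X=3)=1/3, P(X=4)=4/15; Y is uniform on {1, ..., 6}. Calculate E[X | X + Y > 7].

P(X + Y > 7) = 4/15.
Summing X·P(x,y) over outcomes with X + Y > 7 gives 41/45.
E[X | X + Y > 7] = (41/45) / (4/15) = 41/12.

41/12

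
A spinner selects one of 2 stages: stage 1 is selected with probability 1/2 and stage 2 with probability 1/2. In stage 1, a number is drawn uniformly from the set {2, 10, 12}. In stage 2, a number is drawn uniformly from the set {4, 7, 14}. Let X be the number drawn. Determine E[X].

49/6

E[X | stage 1] = (2+10+12)/3 = 8.
E[X | stage 2] = (4+7+14)/3 = 25/3.
E[X] = (1/2)·(8) + (1/2)·(25/3) = 49/6.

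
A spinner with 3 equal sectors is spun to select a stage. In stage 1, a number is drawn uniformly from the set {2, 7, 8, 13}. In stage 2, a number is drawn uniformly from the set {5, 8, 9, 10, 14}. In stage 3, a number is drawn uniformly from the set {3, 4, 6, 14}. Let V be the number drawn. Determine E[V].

E[V | stage 1] = (2+7+8+13)/4 = 15/2.
E[V | stage 2] = (5+8+9+10+14)/5 = 46/5.
E[V | stage 3] = (3+4+6+14)/4 = 27/4.
E[V] = (1/3)·(15/2) + (1/3)·(46/5) + (1/3)·(27/4) = 469/60.

469/60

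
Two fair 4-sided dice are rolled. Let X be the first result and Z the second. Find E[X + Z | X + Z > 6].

22/3

Outcomes with X + Z > 6: (3,4), (4,3), (4,4), each with probability 1/16.
E[X + Z | X + Z > 6] = (7 + 7 + 8) / 3 = 22/3.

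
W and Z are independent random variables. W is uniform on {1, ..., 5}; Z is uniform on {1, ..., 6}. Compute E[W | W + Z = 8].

Outcomes with W + Z = 8: (2,6), (3,5), (4,4), (5,3), each with probability 1/30.
E[W | W + Z = 8] = (2 + 3 + 4 + 5) / 4 = 7/2.

7/2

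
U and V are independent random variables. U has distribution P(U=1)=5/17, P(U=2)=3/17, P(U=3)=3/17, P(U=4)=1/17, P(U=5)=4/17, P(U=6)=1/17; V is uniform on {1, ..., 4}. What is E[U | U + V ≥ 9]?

P(U + V ≥ 9) = 3/34.
Summing U·P(x,y) over outcomes with U + V ≥ 9 gives 8/17.
E[U | U + V ≥ 9] = (8/17) / (3/34) = 16/3.

16/3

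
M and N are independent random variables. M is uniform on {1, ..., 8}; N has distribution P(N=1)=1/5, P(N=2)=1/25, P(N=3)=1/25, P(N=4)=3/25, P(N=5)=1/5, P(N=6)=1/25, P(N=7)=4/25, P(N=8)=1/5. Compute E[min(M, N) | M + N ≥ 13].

P(M + N ≥ 13) = 39/200.
Summing min(M,N)·P(x,y) over outcomes with M + N ≥ 13 gives 247/200.
E[min(M, N) | M + N ≥ 13] = (247/200) / (39/200) = 19/3.

19/3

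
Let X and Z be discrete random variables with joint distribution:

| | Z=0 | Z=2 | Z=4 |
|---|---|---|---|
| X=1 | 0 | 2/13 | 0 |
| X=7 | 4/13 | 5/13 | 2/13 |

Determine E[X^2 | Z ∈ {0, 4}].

49

P(Z ∈ {0, 4}) = 6/13.
Σ X^2·P over the event = 49·(4/13) + 49·(2/13) = 294/13.
E[X^2 | Z ∈ {0, 4}] = (294/13) / (6/13) = 49.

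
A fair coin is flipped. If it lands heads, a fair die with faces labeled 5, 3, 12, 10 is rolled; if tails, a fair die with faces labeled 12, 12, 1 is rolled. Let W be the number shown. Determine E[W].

95/12

E[W | heads] = (5+3+12+10)/4 = 15/2.
E[W | tails] = (12+12+1)/3 = 25/3.
By the law of total expectation,
E[W] = (1/2)·(15/2) + (1/2)·(25/3) = 95/12.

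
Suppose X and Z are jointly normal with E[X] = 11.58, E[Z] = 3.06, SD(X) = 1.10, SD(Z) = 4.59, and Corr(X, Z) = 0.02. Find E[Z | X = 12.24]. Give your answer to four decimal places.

E[Z | X=x] = μ_Z + ρ(σ_Z/σ_X)(x − μ_X) for jointly normal variables.
E[Z | X=12.24] = 3.06 + (0.02)·(4.59/1.10)·(12.24 − (11.58)) = 3.06 + (0.083455)·(0.66) = 3.1151.

3.1151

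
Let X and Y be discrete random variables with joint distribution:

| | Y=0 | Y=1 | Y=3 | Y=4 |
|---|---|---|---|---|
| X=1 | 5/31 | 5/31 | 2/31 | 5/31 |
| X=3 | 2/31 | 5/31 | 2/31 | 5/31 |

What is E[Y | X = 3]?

P(X = 3) = 14/31.
Σ Y·P over the event = 0·(2/31) + 1·(5/31) + 3·(2/31) + 4·(5/31) = 1.
E[Y | X = 3] = (1) / (14/31) = 31/14.

31/14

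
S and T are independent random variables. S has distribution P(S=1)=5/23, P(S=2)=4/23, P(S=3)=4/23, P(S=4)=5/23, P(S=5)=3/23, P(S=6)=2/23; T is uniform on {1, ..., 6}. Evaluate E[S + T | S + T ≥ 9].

P(S + T ≥ 9) = 31/138.
Summing (S+T)·P(x,y) over outcomes with S + T ≥ 9 gives 305/138.
E[S + T | S + T ≥ 9] = (305/138) / (31/138) = 305/31.

305/31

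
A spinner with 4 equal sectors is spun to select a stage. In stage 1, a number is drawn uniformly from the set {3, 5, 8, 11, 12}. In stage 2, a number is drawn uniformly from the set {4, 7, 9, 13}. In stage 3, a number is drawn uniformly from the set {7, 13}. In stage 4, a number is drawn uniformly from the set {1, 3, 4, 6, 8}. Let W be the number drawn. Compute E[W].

609/80

E[W | stage 1] = (3+5+8+11+12)/5 = 39/5.
E[W | stage 2] = (4+7+9+13)/4 = 33/4.
E[W | stage 3] = (7+13)/2 = 10.
E[W | stage 4] = (1+3+4+6+8)/5 = 22/5.
E[W] = (1/4)·(39/5) + (1/4)·(33/4) + (1/4)·(10) + (1/4)·(22/5) = 609/80.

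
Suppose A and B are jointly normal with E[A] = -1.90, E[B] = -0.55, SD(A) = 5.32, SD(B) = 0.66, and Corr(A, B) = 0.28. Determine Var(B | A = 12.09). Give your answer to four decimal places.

Var(B | A=x) = (1 − ρ²)·σ_B².
Var(B | A=12.09) = (0.66)²·(1 − (0.28)²) = 0.4356·0.9216 = 0.4014.

0.4014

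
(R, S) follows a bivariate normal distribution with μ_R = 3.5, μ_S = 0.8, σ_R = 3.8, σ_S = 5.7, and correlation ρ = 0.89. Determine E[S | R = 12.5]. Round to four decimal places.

12.8150

E[S | R=x] = μ_S + ρ(σ_S/σ_R)(x − μ_R) for jointly normal variables.
E[S | R=12.5] = 0.8 + (0.89)·(5.7/3.8)·(12.5 − (3.5)) = 0.8 + (1.335)·(9) = 12.8150.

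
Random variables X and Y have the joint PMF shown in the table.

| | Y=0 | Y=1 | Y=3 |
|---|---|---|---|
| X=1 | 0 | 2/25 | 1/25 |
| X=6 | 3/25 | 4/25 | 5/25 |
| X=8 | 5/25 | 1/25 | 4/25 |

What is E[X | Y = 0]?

P(Y = 0) = 8/25.
Σ X·P over the event = 6·(3/25) + 8·(5/25) = 58/25.
E[X | Y = 0] = (58/25) / (8/25) = 29/4.

29/4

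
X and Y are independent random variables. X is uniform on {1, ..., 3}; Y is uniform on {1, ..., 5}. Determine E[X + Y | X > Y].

Outcomes with X > Y: (2,1), (3,1), (3,2), each with probability 1/15.
E[X + Y | X > Y] = (3 + 4 + 5) / 3 = 4.

4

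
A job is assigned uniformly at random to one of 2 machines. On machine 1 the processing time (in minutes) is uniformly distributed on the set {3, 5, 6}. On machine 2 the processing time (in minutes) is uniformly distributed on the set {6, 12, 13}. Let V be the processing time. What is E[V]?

E[V | machine 1] = (3+5+6)/3 = 14/3.
E[V | machine 2] = (6+12+13)/3 = 31/3.
By the law of total expectation,
E[V] = (1/2)·(14/3) + (1/2)·(31/3) = 15/2.

15/2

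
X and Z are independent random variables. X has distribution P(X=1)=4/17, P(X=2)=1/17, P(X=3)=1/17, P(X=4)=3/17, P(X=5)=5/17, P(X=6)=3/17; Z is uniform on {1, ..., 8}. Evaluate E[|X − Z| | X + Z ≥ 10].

90/47

P(X + Z ≥ 10) = 47/136.
Summing |X−Z|·P(x,y) over outcomes with X + Z ≥ 10 gives 45/68.
E[|X − Z| | X + Z ≥ 10] = (45/68) / (47/136) = 90/47.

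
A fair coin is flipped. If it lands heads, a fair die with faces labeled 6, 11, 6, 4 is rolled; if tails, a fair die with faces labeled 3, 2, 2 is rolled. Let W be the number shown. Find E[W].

109/24

E[W | heads] = (6+11+6+4)/4 = 27/4.
E[W | tails] = (3+2+2)/3 = 7/3.
E[W] = (1/2)·(27/4) + (1/2)·(7/3) = 109/24.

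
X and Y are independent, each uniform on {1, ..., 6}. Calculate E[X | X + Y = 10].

5

P(X + Y = 10) = 1/12.
Summing X·P(x,y) over outcomes with X + Y = 10 gives 5/12.
E[X | X + Y = 10] = (5/12) / (1/12) = 5.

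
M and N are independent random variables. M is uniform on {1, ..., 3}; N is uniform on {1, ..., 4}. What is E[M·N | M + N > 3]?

55/9

Outcomes with M + N > 3: (1,3), (1,4), (2,2), (2,3), (2,4), (3,1), (3,2), (3,3), (3,4), each with probability 1/12.
E[M·N | M + N > 3] = (3 + 4 + 4 + 6 + 8 + 3 + 6 + 9 + 12) / 9 = 55/9.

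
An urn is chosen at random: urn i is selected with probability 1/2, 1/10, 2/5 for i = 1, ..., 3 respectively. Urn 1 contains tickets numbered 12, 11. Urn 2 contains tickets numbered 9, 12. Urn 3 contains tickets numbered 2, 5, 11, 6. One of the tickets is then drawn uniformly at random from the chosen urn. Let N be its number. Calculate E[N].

E[N | urn 1] = (12+11)/2 = 23/2.
E[N | urn 2] = (9+12)/2 = 21/2.
E[N | urn 3] = (2+5+11+6)/4 = 6.
By the law of total expectation,
E[N] = (1/2)·(23/2) + (1/10)·(21/2) + (2/5)·(6) = 46/5.

46/5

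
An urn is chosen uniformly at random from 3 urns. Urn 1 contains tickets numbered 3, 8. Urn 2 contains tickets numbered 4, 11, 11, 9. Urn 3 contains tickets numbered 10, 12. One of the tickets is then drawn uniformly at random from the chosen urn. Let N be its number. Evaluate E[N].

E[N | urn 1] = (3+8)/2 = 11/2.
E[N | urn 2] = (4+11+11+9)/4 = 35/4.
E[N | urn 3] = (10+12)/2 = 11.
By the law of total expectation,
E[N] = (1/3)·(11/2) + (1/3)·(35/4) + (1/3)·(11) = 101/12.

101/12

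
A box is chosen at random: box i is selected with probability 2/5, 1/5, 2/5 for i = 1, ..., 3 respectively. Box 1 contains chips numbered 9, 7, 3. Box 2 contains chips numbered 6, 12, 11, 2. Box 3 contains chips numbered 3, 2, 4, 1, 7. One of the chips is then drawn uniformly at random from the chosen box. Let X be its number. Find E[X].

E[X | box 1] = (9+7+3)/3 = 19/3.
E[X | box 2] = (6+12+11+2)/4 = 31/4.
E[X | box 3] = (3+2+4+1+7)/5 = 17/5.
E[X] = (2/5)·(19/3) + (1/5)·(31/4) + (2/5)·(17/5) = 1633/300.

1633/300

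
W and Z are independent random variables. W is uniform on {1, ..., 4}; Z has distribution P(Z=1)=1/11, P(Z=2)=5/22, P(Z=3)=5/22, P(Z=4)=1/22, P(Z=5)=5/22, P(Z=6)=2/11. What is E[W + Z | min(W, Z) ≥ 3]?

241/30

P(min(W, Z) ≥ 3) = 15/44.
Summing (W+Z)·P(x,y) over outcomes with min(W, Z) ≥ 3 gives 241/88.
E[W + Z | min(W, Z) ≥ 3] = (241/88) / (15/44) = 241/30.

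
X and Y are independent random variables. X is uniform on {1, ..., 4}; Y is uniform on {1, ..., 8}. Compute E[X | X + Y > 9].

10/3

Outcomes with X + Y > 9: (2,8), (3,7), (3,8), (4,6), (4,7), (4,8), each with probability 1/32.
E[X | X + Y > 9] = (2 + 3 + 3 + 4 + 4 + 4) / 6 = 10/3.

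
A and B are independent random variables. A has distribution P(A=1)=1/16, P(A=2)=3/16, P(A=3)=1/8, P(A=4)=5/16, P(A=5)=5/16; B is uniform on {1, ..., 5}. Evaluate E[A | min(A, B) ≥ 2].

19/5

P(min(A, B) ≥ 2) = 3/4.
Summing A·P(x,y) over outcomes with min(A, B) ≥ 2 gives 57/20.
E[A | min(A, B) ≥ 2] = (57/20) / (3/4) = 19/5.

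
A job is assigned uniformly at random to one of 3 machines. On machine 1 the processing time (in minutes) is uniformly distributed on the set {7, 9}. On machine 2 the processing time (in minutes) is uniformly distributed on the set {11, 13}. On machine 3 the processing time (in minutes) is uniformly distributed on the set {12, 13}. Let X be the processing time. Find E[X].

E[X | machine 1] = (7+9)/2 = 8.
E[X | machine 2] = (11+13)/2 = 12.
E[X | machine 3] = (12+13)/2 = 25/2.
E[X] = (1/3)·(8) + (1/3)·(12) + (1/3)·(25/2) = 65/6.

65/6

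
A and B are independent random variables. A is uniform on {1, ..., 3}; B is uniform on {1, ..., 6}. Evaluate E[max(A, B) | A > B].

Outcomes with A > B: (2,1), (3,1), (3,2), each with probability 1/18.
E[max(A, B) | A > B] = (2 + 3 + 3) / 3 = 8/3.

8/3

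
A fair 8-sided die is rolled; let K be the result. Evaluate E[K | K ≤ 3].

2

Given K ≤ 3, K is equally likely to be any of {1, 2, 3}.
E[K | K ≤ 3] = (1 + 2 + 3) / 3 = 2.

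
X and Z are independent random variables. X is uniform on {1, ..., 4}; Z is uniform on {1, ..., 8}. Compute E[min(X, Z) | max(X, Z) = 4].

Outcomes with max(X, Z) = 4: (1,4), (2,4), (3,4), (4,1), (4,2), (4,3), (4,4), each with probability 1/32.
E[min(X, Z) | max(X, Z) = 4] = (1 + 2 + 3 + 1 + 2 + 3 + 4) / 7 = 16/7.

16/7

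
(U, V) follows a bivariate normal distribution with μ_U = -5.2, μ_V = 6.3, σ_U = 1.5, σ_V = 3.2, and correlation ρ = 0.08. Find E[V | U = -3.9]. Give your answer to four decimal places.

E[V | U=x] = μ_V + ρ(σ_V/σ_U)(x − μ_U) for jointly normal variables.
E[V | U=-3.9] = 6.3 + (0.08)·(3.2/1.5)·(-3.9 − (-5.2)) = 6.3 + (0.17067)·(1.3) = 6.5219.

6.5219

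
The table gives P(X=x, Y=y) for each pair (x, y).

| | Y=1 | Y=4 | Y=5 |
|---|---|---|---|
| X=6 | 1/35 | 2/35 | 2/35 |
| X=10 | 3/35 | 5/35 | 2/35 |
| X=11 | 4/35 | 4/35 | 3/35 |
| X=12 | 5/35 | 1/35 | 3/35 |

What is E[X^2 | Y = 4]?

P(Y = 4) = 12/35.
Summing X^2·P(X=x,Y=y) over the conditioning event gives 240/7.
E[X^2 | Y = 4] = (240/7) / (12/35) = 100.

100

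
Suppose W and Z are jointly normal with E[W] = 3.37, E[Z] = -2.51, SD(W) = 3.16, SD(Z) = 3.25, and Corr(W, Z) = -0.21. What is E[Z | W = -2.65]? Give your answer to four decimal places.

For a bivariate normal, E[Z | W=x] = μ_Z + ρ·(σ_Z/σ_W)·(x − μ_W).
E[Z | W=-2.65] = -2.51 + (-0.21)·(3.25/3.16)·(-2.65 − (3.37)) = -2.51 + (-0.21598)·(-6.02) = -1.2098.

-1.2098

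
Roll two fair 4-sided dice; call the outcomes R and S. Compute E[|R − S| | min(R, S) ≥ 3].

Outcomes with min(R, S) ≥ 3: (3,3), (3,4), (4,3), (4,4), each with probability 1/16.
E[|R − S| | min(R, S) ≥ 3] = (0 + 1 + 1 + 0) / 4 = 1/2.

1/2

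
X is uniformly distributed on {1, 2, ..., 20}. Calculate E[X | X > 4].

25/2

P(X > 4) = 4/5.
E[X | X > 4] = (10) / (4/5) = 25/2.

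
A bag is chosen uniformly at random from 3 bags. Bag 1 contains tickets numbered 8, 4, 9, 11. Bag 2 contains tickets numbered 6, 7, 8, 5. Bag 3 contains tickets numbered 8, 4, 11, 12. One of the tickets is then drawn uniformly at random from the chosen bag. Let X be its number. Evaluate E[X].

E[X | bag 1] = (8+4+9+11)/4 = 8.
E[X | bag 2] = (6+7+8+5)/4 = 13/2.
E[X | bag 3] = (8+4+11+12)/4 = 35/4.
By the law of total expectation,
E[X] = (1/3)·(8) + (1/3)·(13/2) + (1/3)·(35/4) = 31/4.

31/4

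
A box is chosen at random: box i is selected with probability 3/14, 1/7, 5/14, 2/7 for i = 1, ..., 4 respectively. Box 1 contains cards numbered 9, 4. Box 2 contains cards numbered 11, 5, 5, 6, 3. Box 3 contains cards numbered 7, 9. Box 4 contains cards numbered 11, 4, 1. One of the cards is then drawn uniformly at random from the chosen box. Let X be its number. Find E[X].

557/84

E[X | box 1] = (9+4)/2 = 13/2.
E[X | box 2] = (11+5+5+6+3)/5 = 6.
E[X | box 3] = (7+9)/2 = 8.
E[X | box 4] = (11+4+1)/3 = 16/3.
By the law of total expectation,
E[X] = (3/14)·(13/2) + (1/7)·(6) + (5/14)·(8) + (2/7)·(16/3) = 557/84.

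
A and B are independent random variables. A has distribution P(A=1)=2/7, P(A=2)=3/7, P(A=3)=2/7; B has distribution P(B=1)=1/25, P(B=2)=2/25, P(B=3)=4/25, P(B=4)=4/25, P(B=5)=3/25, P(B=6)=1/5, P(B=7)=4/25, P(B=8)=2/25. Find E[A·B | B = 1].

2

P(B = 1) = 1/25.
Summing AB·P(x,y) over outcomes with B = 1 gives 2/25.
E[A·B | B = 1] = (2/25) / (1/25) = 2.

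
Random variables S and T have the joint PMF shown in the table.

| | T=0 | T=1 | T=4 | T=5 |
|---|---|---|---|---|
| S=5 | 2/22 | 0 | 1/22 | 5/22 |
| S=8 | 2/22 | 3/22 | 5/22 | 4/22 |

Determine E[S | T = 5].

19/3

P(T = 5) = 9/22.
Σ S·P over the event = 5·(5/22) + 8·(4/22) = 57/22.
E[S | T = 5] = (57/22) / (9/22) = 19/3.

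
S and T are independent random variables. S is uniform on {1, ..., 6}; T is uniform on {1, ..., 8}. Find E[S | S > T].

14/3

P(S > T) = 5/16.
Summing S·P(x,y) over outcomes with S > T gives 35/24.
E[S | S > T] = (35/24) / (5/16) = 14/3.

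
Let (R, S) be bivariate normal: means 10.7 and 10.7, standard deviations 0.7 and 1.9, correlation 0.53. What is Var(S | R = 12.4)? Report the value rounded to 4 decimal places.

Var(S | R=x) = (1 − ρ²)·σ_S².
Var(S | R=12.4) = (1.9)²·(1 − (0.53)²) = 3.61·0.7191 = 2.5960.

2.5960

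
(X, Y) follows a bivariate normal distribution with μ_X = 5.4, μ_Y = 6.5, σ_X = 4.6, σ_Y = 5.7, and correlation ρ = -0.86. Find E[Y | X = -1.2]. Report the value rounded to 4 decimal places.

13.5333

For a bivariate normal, E[Y | X=x] = μ_Y + ρ·(σ_Y/σ_X)·(x − μ_X).
E[Y | X=-1.2] = 6.5 + (-0.86)·(5.7/4.6)·(-1.2 − (5.4)) = 6.5 + (-1.06565)·(-6.6) = 13.5333.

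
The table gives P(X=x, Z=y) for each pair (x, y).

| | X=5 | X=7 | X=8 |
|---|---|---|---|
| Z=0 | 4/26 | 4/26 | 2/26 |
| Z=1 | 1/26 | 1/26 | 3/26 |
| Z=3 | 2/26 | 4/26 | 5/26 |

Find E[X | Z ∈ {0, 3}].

P(Z ∈ {0, 3}) = 21/26.
Σ X·P over the event = 5·(4/26) + 5·(2/26) + 7·(4/26) + 7·(4/26) + 8·(2/26) + 8·(5/26) = 71/13.
E[X | Z ∈ {0, 3}] = (71/13) / (21/26) = 142/21.

142/21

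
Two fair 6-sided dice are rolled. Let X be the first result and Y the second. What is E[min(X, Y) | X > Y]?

7/3

P(X > Y) = 5/12.
Summing min(X,Y)·P(x,y) over outcomes with X > Y gives 35/36.
E[min(X, Y) | X > Y] = (35/36) / (5/12) = 7/3.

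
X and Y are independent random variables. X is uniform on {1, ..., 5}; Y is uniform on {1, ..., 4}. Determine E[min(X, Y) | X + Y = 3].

Outcomes with X + Y = 3: (1,2), (2,1), each with probability 1/20.
E[min(X, Y) | X + Y = 3] = (1 + 1) / 2 = 1.

1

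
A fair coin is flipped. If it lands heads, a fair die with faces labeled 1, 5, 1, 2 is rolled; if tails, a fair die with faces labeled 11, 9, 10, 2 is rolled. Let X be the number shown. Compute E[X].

E[X | heads] = (1+5+1+2)/4 = 9/4.
E[X | tails] = (11+9+10+2)/4 = 8.
E[X] = (1/2)·(9/4) + (1/2)·(8) = 41/8.

41/8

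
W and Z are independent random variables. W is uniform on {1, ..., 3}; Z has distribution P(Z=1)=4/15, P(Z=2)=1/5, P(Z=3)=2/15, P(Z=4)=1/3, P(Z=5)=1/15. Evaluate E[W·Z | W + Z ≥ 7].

85/7

P(W + Z ≥ 7) = 7/45.
Summing WZ·P(x,y) over outcomes with W + Z ≥ 7 gives 17/9.
E[W·Z | W + Z ≥ 7] = (17/9) / (7/45) = 85/7.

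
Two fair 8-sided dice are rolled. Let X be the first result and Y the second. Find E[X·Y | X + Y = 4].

10/3

Outcomes with X + Y = 4: (1,3), (2,2), (3,1), each with probability 1/64.
E[X·Y | X + Y = 4] = (3 + 4 + 3) / 3 = 10/3.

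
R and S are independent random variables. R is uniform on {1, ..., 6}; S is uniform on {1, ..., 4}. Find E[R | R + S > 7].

16/3

P(R + S > 7) = 1/4.
Summing R·P(x,y) over outcomes with R + S > 7 gives 4/3.
E[R | R + S > 7] = (4/3) / (1/4) = 16/3.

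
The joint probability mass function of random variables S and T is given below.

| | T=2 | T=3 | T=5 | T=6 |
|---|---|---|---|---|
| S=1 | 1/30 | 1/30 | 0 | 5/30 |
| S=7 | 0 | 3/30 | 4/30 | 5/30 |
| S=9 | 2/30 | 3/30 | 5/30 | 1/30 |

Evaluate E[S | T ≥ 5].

61/10

P(T ≥ 5) = 2/3.
Σ S·P over the event = 1·(5/30) + 7·(4/30) + 7·(5/30) + 9·(5/30) + 9·(1/30) = 61/15.
E[S | T ≥ 5] = (61/15) / (2/3) = 61/10.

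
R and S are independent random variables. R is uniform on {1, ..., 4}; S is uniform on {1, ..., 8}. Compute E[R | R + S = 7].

P(R + S = 7) = 1/8.
Summing R·P(x,y) over outcomes with R + S = 7 gives 5/16.
E[R | R + S = 7] = (5/16) / (1/8) = 5/2.

5/2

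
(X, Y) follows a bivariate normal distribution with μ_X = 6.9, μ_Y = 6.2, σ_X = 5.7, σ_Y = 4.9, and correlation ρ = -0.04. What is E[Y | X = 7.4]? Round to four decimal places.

6.1828

The regression of Y on X has slope ρ·σ_Y/σ_X and passes through (μ_X, μ_Y).
E[Y | X=7.4] = 6.2 + (-0.04)·(4.9/5.7)·(7.4 − (6.9)) = 6.2 + (-0.034386)·(0.5) = 6.1828.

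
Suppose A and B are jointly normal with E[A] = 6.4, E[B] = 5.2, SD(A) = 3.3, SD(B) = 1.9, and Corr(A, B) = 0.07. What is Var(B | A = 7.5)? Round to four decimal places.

3.5923

Var(B | A=x) = (1 − ρ²)·σ_B².
Var(B | A=7.5) = (1.9)²·(1 − (0.07)²) = 3.61·0.9951 = 3.5923.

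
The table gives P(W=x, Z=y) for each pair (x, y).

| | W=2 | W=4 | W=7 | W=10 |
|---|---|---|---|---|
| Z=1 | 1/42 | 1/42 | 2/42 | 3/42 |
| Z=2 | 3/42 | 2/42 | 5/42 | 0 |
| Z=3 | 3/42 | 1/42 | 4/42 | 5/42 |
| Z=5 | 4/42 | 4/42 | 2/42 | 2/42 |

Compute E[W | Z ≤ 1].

P(Z ≤ 1) = 1/6.
Σ W·P over the event = 2·(1/42) + 4·(1/42) + 7·(2/42) + 10·(3/42) = 25/21.
E[W | Z ≤ 1] = (25/21) / (1/6) = 50/7.

50/7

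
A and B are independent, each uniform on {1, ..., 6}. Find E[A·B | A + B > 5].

203/13

P(A + B > 5) = 13/18.
Summing AB·P(x,y) over outcomes with A + B > 5 gives 203/18.
E[A·B | A + B > 5] = (203/18) / (13/18) = 203/13.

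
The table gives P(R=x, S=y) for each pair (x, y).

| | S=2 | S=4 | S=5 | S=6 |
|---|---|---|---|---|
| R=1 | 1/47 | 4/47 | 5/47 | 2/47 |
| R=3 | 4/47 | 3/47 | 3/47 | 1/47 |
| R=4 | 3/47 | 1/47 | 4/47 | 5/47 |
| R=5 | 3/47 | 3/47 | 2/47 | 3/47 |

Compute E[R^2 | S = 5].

73/7

P(S = 5) = 14/47.
Σ R^2·P over the event = 1·(5/47) + 9·(3/47) + 16·(4/47) + 25·(2/47) = 146/47.
E[R^2 | S = 5] = (146/47) / (14/47) = 73/7.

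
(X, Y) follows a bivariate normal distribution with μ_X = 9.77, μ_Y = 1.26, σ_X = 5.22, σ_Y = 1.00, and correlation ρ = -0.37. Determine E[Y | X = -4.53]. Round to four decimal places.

2.2736

For a bivariate normal, E[Y | X=x] = μ_Y + ρ·(σ_Y/σ_X)·(x − μ_X).
E[Y | X=-4.53] = 1.26 + (-0.37)·(1.00/5.22)·(-4.53 − (9.77)) = 1.26 + (-0.070881)·(-14.3) = 2.2736.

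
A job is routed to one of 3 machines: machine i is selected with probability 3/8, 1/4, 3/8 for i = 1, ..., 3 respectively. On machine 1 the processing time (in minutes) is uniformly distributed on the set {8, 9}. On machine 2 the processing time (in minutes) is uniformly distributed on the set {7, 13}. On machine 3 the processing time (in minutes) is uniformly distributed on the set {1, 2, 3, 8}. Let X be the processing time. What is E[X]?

7

E[X | machine 1] = (8+9)/2 = 17/2.
E[X | machine 2] = (7+13)/2 = 10.
E[X | machine 3] = (1+2+3+8)/4 = 7/2.
By the law of total expectation,
E[X] = (3/8)·(17/2) + (1/4)·(10) + (3/8)·(7/2) = 7.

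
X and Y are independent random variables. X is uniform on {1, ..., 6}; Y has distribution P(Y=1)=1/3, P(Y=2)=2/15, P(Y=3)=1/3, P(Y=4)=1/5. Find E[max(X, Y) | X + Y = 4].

P(X + Y = 4) = 2/15.
Summing max(X,Y)·P(x,y) over outcomes with X + Y = 4 gives 17/45.
E[max(X, Y) | X + Y = 4] = (17/45) / (2/15) = 17/6.

17/6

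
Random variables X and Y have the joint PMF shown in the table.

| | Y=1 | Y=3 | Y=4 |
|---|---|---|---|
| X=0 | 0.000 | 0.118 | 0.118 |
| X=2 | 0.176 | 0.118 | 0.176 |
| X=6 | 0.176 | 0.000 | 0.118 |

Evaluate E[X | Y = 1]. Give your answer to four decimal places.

4.0000

P(Y = 1) = 0.352.
Σ X·P over the event = 2·(0.176) + 6·(0.176) = 1.408.
E[X | Y = 1] = (1.408) / (0.352) = 4.0000.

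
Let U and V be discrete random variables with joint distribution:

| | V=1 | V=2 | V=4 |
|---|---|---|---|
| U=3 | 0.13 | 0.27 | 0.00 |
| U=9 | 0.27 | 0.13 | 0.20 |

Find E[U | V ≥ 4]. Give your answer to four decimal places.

9.0000

P(V ≥ 4) = 0.20.
Σ U·P over the event = 9·(0.20) = 1.80.
E[U | V ≥ 4] = (1.80) / (0.20) = 9.0000.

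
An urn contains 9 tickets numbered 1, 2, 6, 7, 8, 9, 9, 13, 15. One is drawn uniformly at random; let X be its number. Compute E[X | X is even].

P(X is even) = 1/3.
Σ over the event: 2·1/9 + 6·1/9 + 8·1/9 = 16/9.
E[X | X is even] = (16/9) / (1/3) = 16/3.

16/3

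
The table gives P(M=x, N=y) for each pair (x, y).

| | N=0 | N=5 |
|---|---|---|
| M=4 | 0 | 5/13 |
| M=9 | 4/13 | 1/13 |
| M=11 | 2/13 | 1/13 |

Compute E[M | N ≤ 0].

P(N ≤ 0) = 6/13.
Σ M·P over the event = 9·(4/13) + 11·(2/13) = 58/13.
E[M | N ≤ 0] = (58/13) / (6/13) = 29/3.

29/3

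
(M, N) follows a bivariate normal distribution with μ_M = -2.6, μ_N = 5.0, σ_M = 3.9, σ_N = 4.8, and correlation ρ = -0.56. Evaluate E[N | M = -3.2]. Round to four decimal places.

5.4135

For a bivariate normal, E[N | M=x] = μ_N + ρ·(σ_N/σ_M)·(x − μ_M).
E[N | M=-3.2] = 5.0 + (-0.56)·(4.8/3.9)·(-3.2 − (-2.6)) = 5.0 + (-0.68923)·(-0.6) = 5.4135.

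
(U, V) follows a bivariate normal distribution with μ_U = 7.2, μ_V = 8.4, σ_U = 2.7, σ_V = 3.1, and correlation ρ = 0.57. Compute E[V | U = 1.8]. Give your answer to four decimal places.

4.8660

E[V | U=x] = μ_V + ρ(σ_V/σ_U)(x − μ_U) for jointly normal variables.
E[V | U=1.8] = 8.4 + (0.57)·(3.1/2.7)·(1.8 − (7.2)) = 8.4 + (0.65444)·(-5.4) = 4.8660.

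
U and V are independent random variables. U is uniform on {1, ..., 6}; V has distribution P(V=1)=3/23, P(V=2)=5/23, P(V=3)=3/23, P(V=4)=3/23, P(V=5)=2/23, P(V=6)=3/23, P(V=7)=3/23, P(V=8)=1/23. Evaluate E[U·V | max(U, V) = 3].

P(max(U, V) = 3) = 17/138.
Summing UV·P(x,y) over outcomes with max(U, V) = 3 gives 31/46.
E[U·V | max(U, V) = 3] = (31/46) / (17/138) = 93/17.

93/17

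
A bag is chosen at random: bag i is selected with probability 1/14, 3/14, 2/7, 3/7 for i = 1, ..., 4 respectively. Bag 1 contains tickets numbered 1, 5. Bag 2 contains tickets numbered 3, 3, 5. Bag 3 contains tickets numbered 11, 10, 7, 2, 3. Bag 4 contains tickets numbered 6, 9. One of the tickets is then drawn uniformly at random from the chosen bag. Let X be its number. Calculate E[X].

61/10

E[X | bag 1] = (1+5)/2 = 3.
E[X | bag 2] = (3+3+5)/3 = 11/3.
E[X | bag 3] = (11+10+7+2+3)/5 = 33/5.
E[X | bag 4] = (6+9)/2 = 15/2.
E[X] = (1/14)·(3) + (3/14)·(11/3) + (2/7)·(33/5) + (3/7)·(15/2) = 61/10.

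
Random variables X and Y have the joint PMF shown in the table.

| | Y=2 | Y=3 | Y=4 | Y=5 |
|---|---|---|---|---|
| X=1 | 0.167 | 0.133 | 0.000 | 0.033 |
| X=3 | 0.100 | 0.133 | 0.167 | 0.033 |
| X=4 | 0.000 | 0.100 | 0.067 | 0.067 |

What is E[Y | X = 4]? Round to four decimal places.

3.8590

P(X = 4) = 0.234.
Σ Y·P over the event = 3·(0.100) + 4·(0.067) + 5·(0.067) = 0.903.
E[Y | X = 4] = (0.903) / (0.234) = 3.8590.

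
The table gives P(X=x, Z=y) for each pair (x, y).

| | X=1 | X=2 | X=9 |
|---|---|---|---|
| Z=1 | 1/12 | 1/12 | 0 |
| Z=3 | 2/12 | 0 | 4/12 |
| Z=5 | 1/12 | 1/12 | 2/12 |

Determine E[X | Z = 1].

3/2

P(Z = 1) = 1/6.
Σ X·P over the event = 1·(1/12) + 2·(1/12) = 1/4.
E[X | Z = 1] = (1/4) / (1/6) = 3/2.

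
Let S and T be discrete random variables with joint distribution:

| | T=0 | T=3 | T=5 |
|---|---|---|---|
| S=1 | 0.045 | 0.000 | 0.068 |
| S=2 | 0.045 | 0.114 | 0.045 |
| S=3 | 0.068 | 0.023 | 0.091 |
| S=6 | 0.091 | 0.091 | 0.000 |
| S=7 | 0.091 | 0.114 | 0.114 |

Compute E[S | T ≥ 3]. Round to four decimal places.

4.3485

P(T ≥ 3) = 0.660.
Σ S·P over the event = 1·(0.068) + 2·(0.114) + 2·(0.045) + 3·(0.023) + 3·(0.091) + 6·(0.091) + 7·(0.114) + 7·(0.114) = 2.870.
E[S | T ≥ 3] = (2.870) / (0.660) = 4.3485.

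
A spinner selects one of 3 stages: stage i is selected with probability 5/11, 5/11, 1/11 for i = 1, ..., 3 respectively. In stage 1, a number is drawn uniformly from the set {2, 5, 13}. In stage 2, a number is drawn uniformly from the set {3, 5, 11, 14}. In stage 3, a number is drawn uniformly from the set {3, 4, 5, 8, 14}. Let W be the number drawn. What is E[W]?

E[W | stage 1] = (2+5+13)/3 = 20/3.
E[W | stage 2] = (3+5+11+14)/4 = 33/4.
E[W | stage 3] = (3+4+5+8+14)/5 = 34/5.
E[W] = (5/11)·(20/3) + (5/11)·(33/4) + (1/11)·(34/5) = 4883/660.

4883/660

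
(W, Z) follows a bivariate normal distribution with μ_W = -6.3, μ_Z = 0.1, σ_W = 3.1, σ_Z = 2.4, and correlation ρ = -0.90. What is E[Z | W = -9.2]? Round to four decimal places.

The regression of Z on W has slope ρ·σ_Z/σ_W and passes through (μ_W, μ_Z).
E[Z | W=-9.2] = 0.1 + (-0.90)·(2.4/3.1)·(-9.2 − (-6.3)) = 0.1 + (-0.69677)·(-2.9) = 2.1206.

2.1206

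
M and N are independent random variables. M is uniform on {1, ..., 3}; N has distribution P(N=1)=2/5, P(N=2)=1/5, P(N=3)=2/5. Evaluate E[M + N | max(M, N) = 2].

13/4

P(max(M, N) = 2) = 4/15.
Summing (M+N)·P(x,y) over outcomes with max(M, N) = 2 gives 13/15.
E[M + N | max(M, N) = 2] = (13/15) / (4/15) = 13/4.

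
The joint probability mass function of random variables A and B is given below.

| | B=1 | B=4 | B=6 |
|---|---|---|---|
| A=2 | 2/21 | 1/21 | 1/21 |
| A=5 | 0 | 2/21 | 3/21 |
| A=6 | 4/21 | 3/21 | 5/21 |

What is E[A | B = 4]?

P(B = 4) = 2/7.
Σ A·P over the event = 2·(1/21) + 5·(2/21) + 6·(3/21) = 10/7.
E[A | B = 4] = (10/7) / (2/7) = 5.

5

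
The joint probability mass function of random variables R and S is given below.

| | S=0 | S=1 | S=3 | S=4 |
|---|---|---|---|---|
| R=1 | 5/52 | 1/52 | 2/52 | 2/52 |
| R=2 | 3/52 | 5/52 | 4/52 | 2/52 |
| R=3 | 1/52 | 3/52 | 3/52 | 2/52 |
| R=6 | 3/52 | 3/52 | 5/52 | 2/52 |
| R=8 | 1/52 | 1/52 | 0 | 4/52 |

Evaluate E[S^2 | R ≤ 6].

133/23

P(R ≤ 6) = 23/26.
Summing S^2·P(R=x,S=y) over the conditioning event gives 133/26.
E[S^2 | R ≤ 6] = (133/26) / (23/26) = 133/23.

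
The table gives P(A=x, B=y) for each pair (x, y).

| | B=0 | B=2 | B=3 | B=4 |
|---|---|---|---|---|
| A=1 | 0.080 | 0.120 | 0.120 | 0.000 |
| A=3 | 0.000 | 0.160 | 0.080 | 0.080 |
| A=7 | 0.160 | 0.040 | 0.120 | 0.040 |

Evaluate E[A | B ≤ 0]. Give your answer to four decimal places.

P(B ≤ 0) = 0.240.
Σ A·P over the event = 1·(0.080) + 7·(0.160) = 1.200.
E[A | B ≤ 0] = (1.200) / (0.240) = 5.0000.

5.0000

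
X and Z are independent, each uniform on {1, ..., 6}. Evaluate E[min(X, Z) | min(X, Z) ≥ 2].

16/5

P(min(X, Z) ≥ 2) = 25/36.
Summing min(X,Z)·P(x,y) over outcomes with min(X, Z) ≥ 2 gives 20/9.
E[min(X, Z) | min(X, Z) ≥ 2] = (20/9) / (25/36) = 16/5.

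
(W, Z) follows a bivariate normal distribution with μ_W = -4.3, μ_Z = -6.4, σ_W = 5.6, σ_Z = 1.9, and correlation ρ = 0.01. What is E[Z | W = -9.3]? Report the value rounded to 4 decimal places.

E[Z | W=x] = μ_Z + ρ(σ_Z/σ_W)(x − μ_W) for jointly normal variables.
E[Z | W=-9.3] = -6.4 + (0.01)·(1.9/5.6)·(-9.3 − (-4.3)) = -6.4 + (0.0033929)·(-5) = -6.4170.

-6.4170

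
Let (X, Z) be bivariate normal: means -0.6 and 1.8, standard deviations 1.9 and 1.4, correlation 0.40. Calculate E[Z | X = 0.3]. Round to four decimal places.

E[Z | X=x] = μ_Z + ρ(σ_Z/σ_X)(x − μ_X) for jointly normal variables.
E[Z | X=0.3] = 1.8 + (0.40)·(1.4/1.9)·(0.3 − (-0.6)) = 1.8 + (0.29474)·(0.9) = 2.0653.

2.0653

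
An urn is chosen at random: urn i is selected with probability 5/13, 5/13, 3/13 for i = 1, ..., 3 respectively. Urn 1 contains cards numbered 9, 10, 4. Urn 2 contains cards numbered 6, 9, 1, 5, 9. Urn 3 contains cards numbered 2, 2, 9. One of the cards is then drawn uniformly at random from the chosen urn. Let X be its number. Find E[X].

E[X | urn 1] = (9+10+4)/3 = 23/3.
E[X | urn 2] = (6+9+1+5+9)/5 = 6.
E[X | urn 3] = (2+2+9)/3 = 13/3.
E[X] = (5/13)·(23/3) + (5/13)·(6) + (3/13)·(13/3) = 244/39.

244/39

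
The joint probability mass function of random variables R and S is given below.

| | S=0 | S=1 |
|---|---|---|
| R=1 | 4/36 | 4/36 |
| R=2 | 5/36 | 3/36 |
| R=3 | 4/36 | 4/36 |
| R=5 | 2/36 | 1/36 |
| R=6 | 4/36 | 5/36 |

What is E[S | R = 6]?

5/9

P(R = 6) = 1/4.
Σ S·P over the event = 0·(4/36) + 1·(5/36) = 5/36.
E[S | R = 6] = (5/36) / (1/4) = 5/9.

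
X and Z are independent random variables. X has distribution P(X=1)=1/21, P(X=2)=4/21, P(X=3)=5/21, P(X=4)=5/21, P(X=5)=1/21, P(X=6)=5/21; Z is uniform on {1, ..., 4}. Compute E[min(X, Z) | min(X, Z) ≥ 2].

163/60

P(min(X, Z) ≥ 2) = 5/7.
Summing min(X,Z)·P(x,y) over outcomes with min(X, Z) ≥ 2 gives 163/84.
E[min(X, Z) | min(X, Z) ≥ 2] = (163/84) / (5/7) = 163/60.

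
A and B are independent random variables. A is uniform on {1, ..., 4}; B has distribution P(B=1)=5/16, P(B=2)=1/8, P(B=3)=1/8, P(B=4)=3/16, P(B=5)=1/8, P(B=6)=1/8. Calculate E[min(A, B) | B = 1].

1

P(B = 1) = 5/16.
Summing min(A,B)·P(x,y) over outcomes with B = 1 gives 5/16.
E[min(A, B) | B = 1] = (5/16) / (5/16) = 1.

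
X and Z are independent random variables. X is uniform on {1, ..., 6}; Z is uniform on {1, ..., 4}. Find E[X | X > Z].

P(X > Z) = 7/12.
Summing X·P(x,y) over outcomes with X > Z gives 8/3.
E[X | X > Z] = (8/3) / (7/12) = 32/7.

32/7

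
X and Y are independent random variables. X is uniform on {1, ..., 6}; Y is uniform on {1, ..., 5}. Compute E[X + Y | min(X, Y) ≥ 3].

P(min(X, Y) ≥ 3) = 2/5.
Summing (X+Y)·P(x,y) over outcomes with min(X, Y) ≥ 3 gives 17/5.
E[X + Y | min(X, Y) ≥ 3] = (17/5) / (2/5) = 17/2.

17/2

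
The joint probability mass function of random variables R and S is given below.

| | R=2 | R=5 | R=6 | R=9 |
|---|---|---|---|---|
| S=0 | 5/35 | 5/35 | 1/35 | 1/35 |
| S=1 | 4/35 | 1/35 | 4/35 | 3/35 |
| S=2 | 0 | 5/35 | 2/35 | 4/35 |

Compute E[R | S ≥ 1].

137/23

P(S ≥ 1) = 23/35.
Σ R·P over the event = 2·(4/35) + 5·(1/35) + 5·(5/35) + 6·(4/35) + 6·(2/35) + 9·(3/35) + 9·(4/35) = 137/35.
E[R | S ≥ 1] = (137/35) / (23/35) = 137/23.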